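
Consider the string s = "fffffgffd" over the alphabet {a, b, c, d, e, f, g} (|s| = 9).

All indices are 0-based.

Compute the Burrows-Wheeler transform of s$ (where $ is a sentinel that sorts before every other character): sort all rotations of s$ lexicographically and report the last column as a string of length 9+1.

rank  rotation    last
    0  $fffffgffd  d
    1  d$fffffgff  f
    2  fd$fffffgf  f
    3  ffd$fffffg  g
    4  fffffgffd$  $
    5  ffffgffd$f  f
    6  fffgffd$ff  f
    7  ffgffd$fff  f
    8  fgffd$ffff  f
    9  gffd$fffff  f

dffg$fffff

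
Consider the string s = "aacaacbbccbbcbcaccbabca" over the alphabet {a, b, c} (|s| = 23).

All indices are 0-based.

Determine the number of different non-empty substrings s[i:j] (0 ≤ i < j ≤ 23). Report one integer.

237

sorted suffixes:
  #0 SA[0]=22  'a'
  #1 SA[1]=0  'aacaacbbccbbcbcaccbabca'
  #2 SA[2]=3  'aacbbccbbcbcaccbabca'
  #3 SA[3]=19  'abca'
  #4 SA[4]=1  'acaacbbccbbcbcaccbabca'
  #5 SA[5]=4  'acbbccbbcbcaccbabca'
  #6 SA[6]=15  'accbabca'
  #7 SA[7]=18  'babca'
  #8 SA[8]=10  'bbcbcaccbabca'
  #9 SA[9]=6  'bbccbbcbcaccbabca'
  #10 SA[10]=20  'bca'
  #11 SA[11]=13  'bcaccbabca'
  #12 SA[12]=11  'bcbcaccbabca'
  #13 SA[13]=7  'bccbbcbcaccbabca'
  #14 SA[14]=21  'ca'
  #15 SA[15]=2  'caacbbccbbcbcaccbabca'
  #16 SA[16]=14  'caccbabca'
  #17 SA[17]=17  'cbabca'
  #18 SA[18]=9  'cbbcbcaccbabca'
  #19 SA[19]=5  'cbbccbbcbcaccbabca'
  #20 SA[20]=12  'cbcaccbabca'
  #21 SA[21]=16  'ccbabca'
  #22 SA[22]=8  'ccbbcbcaccbabca'

SA = [22, 0, 3, 19, 1, 4, 15, 18, 10, 6, 20, 13, 11, 7, 21, 2, 14, 17, 9, 5, 12, 16, 8]
[i] adj suffixes → lcp
  [1] 22/0 → 1 ('a')
  [2] 0/3 → 3 ('aac')
  [3] 3/19 → 1 ('a')
  [4] 19/1 → 1 ('a')
  [5] 1/4 → 2 ('ac')
  [6] 4/15 → 2 ('ac')
  [7] 15/18 → 0 ('')
  [8] 18/10 → 1 ('b')
  [9] 10/6 → 3 ('bbc')
  [10] 6/20 → 1 ('b')
  [11] 20/13 → 3 ('bca')
  [12] 13/11 → 2 ('bc')
  [13] 11/7 → 2 ('bc')
  [14] 7/21 → 0 ('')
  [15] 21/2 → 2 ('ca')
  [16] 2/14 → 2 ('ca')
  [17] 14/17 → 1 ('c')
  [18] 17/9 → 2 ('cb')
  [19] 9/5 → 4 ('cbbc')
  [20] 5/12 → 2 ('cb')
  [21] 12/16 → 1 ('c')
  [22] 16/8 → 3 ('ccb')

n(n+1)/2 = 23·24/2 = 276
Σ LCP = 0 + 1 + 3 + 1 + 1 + 2 + 2 + 0 + 1 + 3 + 1 + 3 + 2 + 2 + 0 + 2 + 2 + 1 + 2 + 4 + 2 + 1 + 3 = 39
distinct = 276 − 39 = 237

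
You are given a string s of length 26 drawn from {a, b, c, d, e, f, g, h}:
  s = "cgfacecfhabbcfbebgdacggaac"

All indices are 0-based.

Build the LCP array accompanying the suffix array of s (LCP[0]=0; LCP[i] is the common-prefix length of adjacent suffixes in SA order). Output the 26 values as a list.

rank | idx | suffix
   0 |  23 | aac
   1 |   9 | abbcfbebgdacggaac
   2 |  24 | ac
   3 |   3 | acecfhabbcfbebgdacggaac
   4 |  19 | acggaac
   5 |  10 | bbcfbebgdacggaac
   6 |  11 | bcfbebgdacggaac
   7 |  14 | bebgdacggaac
   8 |  16 | bgdacggaac
   9 |  25 | c
  10 |   4 | cecfhabbcfbebgdacggaac
  11 |  12 | cfbebgdacggaac
  12 |   6 | cfhabbcfbebgdacggaac
  13 |   0 | cgfacecfhabbcfbebgdacggaac
  14 |  20 | cggaac
  15 |  18 | dacggaac
  16 |  15 | ebgdacggaac
  17 |   5 | ecfhabbcfbebgdacggaac
  18 |   2 | facecfhabbcfbebgdacggaac
  19 |  13 | fbebgdacggaac
  20 |   7 | fhabbcfbebgdacggaac
  21 |  22 | gaac
  22 |  17 | gdacggaac
  23 |   1 | gfacecfhabbcfbebgdacggaac
  24 |  21 | ggaac
  25 |   8 | habbcfbebgdacggaac

SA = [23, 9, 24, 3, 19, 10, 11, 14, 16, 25, 4, 12, 6, 0, 20, 18, 15, 5, 2, 13, 7, 22, 17, 1, 21, 8]
rank  pair      lcp
   1  s[23:],s[9:]  1  'a'
   2  s[9:],s[24:]  1  'a'
   3  s[24:],s[3:]  2  'ac'
   4  s[3:],s[19:]  2  'ac'
   5  s[19:],s[10:]  0  ''
   6  s[10:],s[11:]  1  'b'
   7  s[11:],s[14:]  1  'b'
   8  s[14:],s[16:]  1  'b'
   9  s[16:],s[25:]  0  ''
  10  s[25:],s[4:]  1  'c'
  11  s[4:],s[12:]  1  'c'
  12  s[12:],s[6:]  2  'cf'
  13  s[6:],s[0:]  1  'c'
  14  s[0:],s[20:]  2  'cg'
  15  s[20:],s[18:]  0  ''
  16  s[18:],s[15:]  0  ''
  17  s[15:],s[5:]  1  'e'
  18  s[5:],s[2:]  0  ''
  19  s[2:],s[13:]  1  'f'
  20  s[13:],s[7:]  1  'f'
  21  s[7:],s[22:]  0  ''
  22  s[22:],s[17:]  1  'g'
  23  s[17:],s[1:]  1  'g'
  24  s[1:],s[21:]  1  'g'
  25  s[21:],s[8:]  0  ''

[0, 1, 1, 2, 2, 0, 1, 1, 1, 0, 1, 1, 2, 1, 2, 0, 0, 1, 0, 1, 1, 0, 1, 1, 1, 0]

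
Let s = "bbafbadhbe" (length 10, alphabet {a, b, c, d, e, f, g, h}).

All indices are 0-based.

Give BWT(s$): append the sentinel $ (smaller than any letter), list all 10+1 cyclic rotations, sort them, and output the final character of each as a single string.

rank  rotation     last
    0  $bbafbadhbe  e
    1  adhbe$bbafb  b
    2  afbadhbe$bb  b
    3  badhbe$bbaf  f
    4  bafbadhbe$b  b
    5  bbafbadhbe$  $
    6  be$bbafbadh  h
    7  dhbe$bbafba  a
    8  e$bbafbadhb  b
    9  fbadhbe$bba  a
   10  hbe$bbafbad  d

ebbfb$habad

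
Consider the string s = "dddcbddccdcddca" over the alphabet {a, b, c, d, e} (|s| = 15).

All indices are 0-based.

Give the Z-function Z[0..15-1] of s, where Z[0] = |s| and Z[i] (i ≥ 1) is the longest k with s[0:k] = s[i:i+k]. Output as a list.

Z[0]=15
i=1: fresh scan; Z[1]=2 grow→box=[1,3)
i=2: min(r-i=1, Z[1]=2)=1; Z[2]=1
i=3: fresh scan; Z[3]=0
i=4: fresh scan; Z[4]=0
i=5: fresh scan; Z[5]=2 grow→box=[5,7)
i=6: min(r-i=1, Z[1]=2)=1; Z[6]=1
i=7: fresh scan; Z[7]=0
i=8: fresh scan; Z[8]=0
i=9: fresh scan; Z[9]=1 grow→box=[9,10)
i=10: fresh scan; Z[10]=0
i=11: fresh scan; Z[11]=2 grow→box=[11,13)
i=12: min(r-i=1, Z[1]=2)=1; Z[12]=1
i=13: fresh scan; Z[13]=0
i=14: fresh scan; Z[14]=0

[15, 2, 1, 0, 0, 2, 1, 0, 0, 1, 0, 2, 1, 0, 0]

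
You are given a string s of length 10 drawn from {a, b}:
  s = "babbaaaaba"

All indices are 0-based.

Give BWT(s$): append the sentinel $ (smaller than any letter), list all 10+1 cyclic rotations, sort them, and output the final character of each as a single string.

rank  rotation     last
    0  $babbaaaaba  a
    1  a$babbaaaab  b
    2  aaaaba$babb  b
    3  aaaba$babba  a
    4  aaba$babbaa  a
    5  aba$babbaaa  a
    6  abbaaaaba$b  b
    7  ba$babbaaaa  a
    8  baaaaba$bab  b
    9  babbaaaaba$  $
   10  bbaaaaba$ba  a

abbaaabab$a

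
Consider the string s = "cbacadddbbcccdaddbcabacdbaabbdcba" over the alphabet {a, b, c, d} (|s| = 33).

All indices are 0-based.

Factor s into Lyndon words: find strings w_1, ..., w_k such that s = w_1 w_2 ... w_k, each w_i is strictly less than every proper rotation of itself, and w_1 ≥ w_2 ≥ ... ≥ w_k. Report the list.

["c", "b", "acadddbbcccdaddbc", "abacdb", "aabbdcb", "a"]

emit factor 1: 'c' (i=0, period=1)
emit factor 2: 'b' (i=1, period=1)
emit factor 3: 'acadddbbcccdaddbc' (i=2, period=17)
emit factor 4: 'abacdb' (i=19, period=6)
emit factor 5: 'aabbdcb' (i=25, period=7)
emit factor 6: 'a' (i=32, period=1)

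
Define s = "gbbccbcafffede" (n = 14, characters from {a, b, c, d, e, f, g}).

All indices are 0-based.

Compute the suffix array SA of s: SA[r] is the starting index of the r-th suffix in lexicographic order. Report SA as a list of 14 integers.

[7, 1, 5, 2, 6, 4, 3, 12, 13, 11, 10, 9, 8, 0]

rank→(start, suffix):
  0 → (7, 'afffede')
  1 → (1, 'bbccbcafffede')
  2 → (5, 'bcafffede')
  3 → (2, 'bccbcafffede')
  4 → (6, 'cafffede')
  5 → (4, 'cbcafffede')
  6 → (3, 'ccbcafffede')
  7 → (12, 'de')
  8 → (13, 'e')
  9 → (11, 'ede')
  10 → (10, 'fede')
  11 → (9, 'ffede')
  12 → (8, 'fffede')
  13 → (0, 'gbbccbcafffede')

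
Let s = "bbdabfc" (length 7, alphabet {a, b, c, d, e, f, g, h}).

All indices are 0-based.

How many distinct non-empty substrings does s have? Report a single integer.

rank→(start, suffix):
  0 → (3, 'abfc')
  1 → (0, 'bbdabfc')
  2 → (1, 'bdabfc')
  3 → (4, 'bfc')
  4 → (6, 'c')
  5 → (2, 'dabfc')
  6 → (5, 'fc')

SA = [3, 0, 1, 4, 6, 2, 5]
rank  pair      lcp
   1  s[3:],s[0:]  0  ''
   2  s[0:],s[1:]  1  'b'
   3  s[1:],s[4:]  1  'b'
   4  s[4:],s[6:]  0  ''
   5  s[6:],s[2:]  0  ''
   6  s[2:],s[5:]  0  ''

n(n+1)/2 = 7·8/2 = 28
Σ LCP = 0 + 0 + 1 + 1 + 0 + 0 + 0 = 2
distinct = 28 − 2 = 26

26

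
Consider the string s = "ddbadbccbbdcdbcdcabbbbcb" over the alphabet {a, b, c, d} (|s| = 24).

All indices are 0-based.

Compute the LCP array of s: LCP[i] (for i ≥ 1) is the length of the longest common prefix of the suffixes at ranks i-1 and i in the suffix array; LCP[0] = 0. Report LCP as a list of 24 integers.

[0, 1, 0, 1, 1, 3, 2, 2, 1, 2, 2, 1, 0, 1, 2, 1, 1, 2, 0, 2, 3, 1, 2, 1]

rank→(start, suffix):
  0 → (17, 'abbbbcb')
  1 → (3, 'adbccbbdcdbcdcabbbbcb')
  2 → (23, 'b')
  3 → (2, 'badbccbbdcdbcdcabbbbcb')
  4 → (18, 'bbbbcb')
  5 → (19, 'bbbcb')
  6 → (20, 'bbcb')
  7 → (8, 'bbdcdbcdcabbbbcb')
  8 → (21, 'bcb')
  9 → (5, 'bccbbdcdbcdcabbbbcb')
  10 → (13, 'bcdcabbbbcb')
  11 → (9, 'bdcdbcdcabbbbcb')
  12 → (16, 'cabbbbcb')
  13 → (22, 'cb')
  14 → (7, 'cbbdcdbcdcabbbbcb')
  15 → (6, 'ccbbdcdbcdcabbbbcb')
  16 → (11, 'cdbcdcabbbbcb')
  17 → (14, 'cdcabbbbcb')
  18 → (1, 'dbadbccbbdcdbcdcabbbbcb')
  19 → (4, 'dbccbbdcdbcdcabbbbcb')
  20 → (12, 'dbcdcabbbbcb')
  21 → (15, 'dcabbbbcb')
  22 → (10, 'dcdbcdcabbbbcb')
  23 → (0, 'ddbadbccbbdcdbcdcabbbbcb')

SA = [17, 3, 23, 2, 18, 19, 20, 8, 21, 5, 13, 9, 16, 22, 7, 6, 11, 14, 1, 4, 12, 15, 10, 0]
rank  pair      lcp
   1  s[17:],s[3:]  1  'a'
   2  s[3:],s[23:]  0  ''
   3  s[23:],s[2:]  1  'b'
   4  s[2:],s[18:]  1  'b'
   5  s[18:],s[19:]  3  'bbb'
   6  s[19:],s[20:]  2  'bb'
   7  s[20:],s[8:]  2  'bb'
   8  s[8:],s[21:]  1  'b'
   9  s[21:],s[5:]  2  'bc'
  10  s[5:],s[13:]  2  'bc'
  11  s[13:],s[9:]  1  'b'
  12  s[9:],s[16:]  0  ''
  13  s[16:],s[22:]  1  'c'
  14  s[22:],s[7:]  2  'cb'
  15  s[7:],s[6:]  1  'c'
  16  s[6:],s[11:]  1  'c'
  17  s[11:],s[14:]  2  'cd'
  18  s[14:],s[1:]  0  ''
  19  s[1:],s[4:]  2  'db'
  20  s[4:],s[12:]  3  'dbc'
  21  s[12:],s[15:]  1  'd'
  22  s[15:],s[10:]  2  'dc'
  23  s[10:],s[0:]  1  'd'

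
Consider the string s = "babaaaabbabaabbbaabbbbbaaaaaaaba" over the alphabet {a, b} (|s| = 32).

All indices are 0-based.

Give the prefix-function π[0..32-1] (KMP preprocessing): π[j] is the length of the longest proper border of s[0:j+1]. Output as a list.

[0, 0, 1, 2, 0, 0, 0, 1, 1, 2, 3, 4, 5, 1, 1, 1, 2, 0, 1, 1, 1, 1, 1, 2, 0, 0, 0, 0, 0, 0, 1, 2]

π[0] = 0
j=1 s[j]='a': π[1]=0 (border '')
j=2 s[j]='b': π[2]=1 (border 'b')
j=3 s[j]='a': π[3]=2 (border 'ba')
j=4 s[j]='a': k: 2→0; π[4]=0 (border '')
j=5 s[j]='a': π[5]=0 (border '')
j=6 s[j]='a': π[6]=0 (border '')
j=7 s[j]='b': π[7]=1 (border 'b')
j=8 s[j]='b': k: 1→0; π[8]=1 (border 'b')
j=9 s[j]='a': π[9]=2 (border 'ba')
j=10 s[j]='b': π[10]=3 (border 'bab')
j=11 s[j]='a': π[11]=4 (border 'baba')
j=12 s[j]='a': π[12]=5 (border 'babaa')
j=13 s[j]='b': k: 5→0; π[13]=1 (border 'b')
j=14 s[j]='b': k: 1→0; π[14]=1 (border 'b')
j=15 s[j]='b': k: 1→0; π[15]=1 (border 'b')
j=16 s[j]='a': π[16]=2 (border 'ba')
j=17 s[j]='a': k: 2→0; π[17]=0 (border '')
j=18 s[j]='b': π[18]=1 (border 'b')
j=19 s[j]='b': k: 1→0; π[19]=1 (border 'b')
j=20 s[j]='b': k: 1→0; π[20]=1 (border 'b')
j=21 s[j]='b': k: 1→0; π[21]=1 (border 'b')
j=22 s[j]='b': k: 1→0; π[22]=1 (border 'b')
j=23 s[j]='a': π[23]=2 (border 'ba')
j=24 s[j]='a': k: 2→0; π[24]=0 (border '')
j=25 s[j]='a': π[25]=0 (border '')
j=26 s[j]='a': π[26]=0 (border '')
j=27 s[j]='a': π[27]=0 (border '')
j=28 s[j]='a': π[28]=0 (border '')
j=29 s[j]='a': π[29]=0 (border '')
j=30 s[j]='b': π[30]=1 (border 'b')
j=31 s[j]='a': π[31]=2 (border 'ba')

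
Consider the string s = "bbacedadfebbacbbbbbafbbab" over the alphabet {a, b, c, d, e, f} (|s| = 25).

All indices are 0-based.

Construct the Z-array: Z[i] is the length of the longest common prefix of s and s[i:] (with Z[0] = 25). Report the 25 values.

Z[0]=25
i=1: fresh scan; Z[1]=1 grow→box=[1,2)
i=2: fresh scan; Z[2]=0
i=3: fresh scan; Z[3]=0
i=4: fresh scan; Z[4]=0
i=5: fresh scan; Z[5]=0
i=6: fresh scan; Z[6]=0
i=7: fresh scan; Z[7]=0
i=8: fresh scan; Z[8]=0
i=9: fresh scan; Z[9]=0
i=10: fresh scan; Z[10]=4 grow→box=[10,14)
i=11: min(r-i=3, Z[1]=1)=1; Z[11]=1
i=12: min(r-i=2, Z[2]=0)=0; Z[12]=0
i=13: min(r-i=1, Z[3]=0)=0; Z[13]=0
i=14: fresh scan; Z[14]=2 grow→box=[14,16)
i=15: min(r-i=1, Z[1]=1)=1; Z[15]=2 grow→box=[15,17)
i=16: min(r-i=1, Z[1]=1)=1; Z[16]=2 grow→box=[16,18)
i=17: min(r-i=1, Z[1]=1)=1; Z[17]=3 grow→box=[17,20)
i=18: min(r-i=2, Z[1]=1)=1; Z[18]=1
i=19: min(r-i=1, Z[2]=0)=0; Z[19]=0
i=20: fresh scan; Z[20]=0
i=21: fresh scan; Z[21]=3 grow→box=[21,24)
i=22: min(r-i=2, Z[1]=1)=1; Z[22]=1
i=23: min(r-i=1, Z[2]=0)=0; Z[23]=0
i=24: fresh scan; Z[24]=1 grow→box=[24,25)

[25, 1, 0, 0, 0, 0, 0, 0, 0, 0, 4, 1, 0, 0, 2, 2, 2, 3, 1, 0, 0, 3, 1, 0, 1]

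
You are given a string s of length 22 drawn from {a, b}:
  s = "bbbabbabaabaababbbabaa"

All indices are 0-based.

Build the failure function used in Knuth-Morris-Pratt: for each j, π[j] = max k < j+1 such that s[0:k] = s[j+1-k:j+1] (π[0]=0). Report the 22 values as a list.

[0, 1, 2, 0, 1, 2, 0, 1, 0, 0, 1, 0, 0, 1, 0, 1, 2, 3, 4, 5, 0, 0]

π[0] = 0
j=1 s[j]='b': π[1]=1 (border 'b')
j=2 s[j]='b': π[2]=2 (border 'bb')
j=3 s[j]='a': k: 2→1→0; π[3]=0 (border '')
j=4 s[j]='b': π[4]=1 (border 'b')
j=5 s[j]='b': π[5]=2 (border 'bb')
j=6 s[j]='a': k: 2→1→0; π[6]=0 (border '')
j=7 s[j]='b': π[7]=1 (border 'b')
j=8 s[j]='a': k: 1→0; π[8]=0 (border '')
j=9 s[j]='a': π[9]=0 (border '')
j=10 s[j]='b': π[10]=1 (border 'b')
j=11 s[j]='a': k: 1→0; π[11]=0 (border '')
j=12 s[j]='a': π[12]=0 (border '')
j=13 s[j]='b': π[13]=1 (border 'b')
j=14 s[j]='a': k: 1→0; π[14]=0 (border '')
j=15 s[j]='b': π[15]=1 (border 'b')
j=16 s[j]='b': π[16]=2 (border 'bb')
j=17 s[j]='b': π[17]=3 (border 'bbb')
j=18 s[j]='a': π[18]=4 (border 'bbba')
j=19 s[j]='b': π[19]=5 (border 'bbbab')
j=20 s[j]='a': k: 5→1→0; π[20]=0 (border '')
j=21 s[j]='a': π[21]=0 (border '')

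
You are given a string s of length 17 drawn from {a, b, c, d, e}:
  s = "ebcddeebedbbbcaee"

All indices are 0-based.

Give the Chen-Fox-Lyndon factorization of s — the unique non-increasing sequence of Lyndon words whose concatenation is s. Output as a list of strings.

emit factor 1: 'e' (i=0, period=1)
emit factor 2: 'bcddeebed' (i=1, period=9)
emit factor 3: 'bbbc' (i=10, period=4)
emit factor 4: 'aee' (i=14, period=3)

["e", "bcddeebed", "bbbc", "aee"]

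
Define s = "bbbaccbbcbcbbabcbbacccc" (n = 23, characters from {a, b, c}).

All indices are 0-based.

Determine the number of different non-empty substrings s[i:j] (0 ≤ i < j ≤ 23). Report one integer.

226

rank→(start, suffix):
  0 → (13, 'abcbbacccc')
  1 → (3, 'accbbcbcbbabcbbacccc')
  2 → (18, 'acccc')
  3 → (12, 'babcbbacccc')
  4 → (2, 'baccbbcbcbbabcbbacccc')
  5 → (17, 'bacccc')
  6 → (11, 'bbabcbbacccc')
  7 → (1, 'bbaccbbcbcbbabcbbacccc')
  8 → (16, 'bbacccc')
  9 → (0, 'bbbaccbbcbcbbabcbbacccc')
  10 → (6, 'bbcbcbbabcbbacccc')
  11 → (9, 'bcbbabcbbacccc')
  12 → (14, 'bcbbacccc')
  13 → (7, 'bcbcbbabcbbacccc')
  14 → (22, 'c')
  15 → (10, 'cbbabcbbacccc')
  16 → (15, 'cbbacccc')
  17 → (5, 'cbbcbcbbabcbbacccc')
  18 → (8, 'cbcbbabcbbacccc')
  19 → (21, 'cc')
  20 → (4, 'ccbbcbcbbabcbbacccc')
  21 → (20, 'ccc')
  22 → (19, 'cccc')

SA = [13, 3, 18, 12, 2, 17, 11, 1, 16, 0, 6, 9, 14, 7, 22, 10, 15, 5, 8, 21, 4, 20, 19]
rank  pair      lcp
   1  s[13:],s[3:]  1  'a'
   2  s[3:],s[18:]  3  'acc'
   3  s[18:],s[12:]  0  ''
   4  s[12:],s[2:]  2  'ba'
   5  s[2:],s[17:]  4  'bacc'
   6  s[17:],s[11:]  1  'b'
   7  s[11:],s[1:]  3  'bba'
   8  s[1:],s[16:]  5  'bbacc'
   9  s[16:],s[0:]  2  'bb'
  10  s[0:],s[6:]  2  'bb'
  11  s[6:],s[9:]  1  'b'
  12  s[9:],s[14:]  5  'bcbba'
  13  s[14:],s[7:]  3  'bcb'
  14  s[7:],s[22:]  0  ''
  15  s[22:],s[10:]  1  'c'
  16  s[10:],s[15:]  4  'cbba'
  17  s[15:],s[5:]  3  'cbb'
  18  s[5:],s[8:]  2  'cb'
  19  s[8:],s[21:]  1  'c'
  20  s[21:],s[4:]  2  'cc'
  21  s[4:],s[20:]  2  'cc'
  22  s[20:],s[19:]  3  'ccc'

n(n+1)/2 = 23·24/2 = 276
Σ LCP = 0 + 1 + 3 + 0 + 2 + 4 + 1 + 3 + 5 + 2 + 2 + 1 + 5 + 3 + 0 + 1 + 4 + 3 + 2 + 1 + 2 + 2 + 3 = 50
distinct = 276 − 50 = 226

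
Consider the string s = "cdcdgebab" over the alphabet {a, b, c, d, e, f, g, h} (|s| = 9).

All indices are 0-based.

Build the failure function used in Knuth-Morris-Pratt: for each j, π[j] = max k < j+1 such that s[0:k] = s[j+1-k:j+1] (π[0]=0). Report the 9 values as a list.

π[0] = 0
j=1 s[j]='d': π[1]=0 (border '')
j=2 s[j]='c': π[2]=1 (border 'c')
j=3 s[j]='d': π[3]=2 (border 'cd')
j=4 s[j]='g': k: 2→0; π[4]=0 (border '')
j=5 s[j]='e': π[5]=0 (border '')
j=6 s[j]='b': π[6]=0 (border '')
j=7 s[j]='a': π[7]=0 (border '')
j=8 s[j]='b': π[8]=0 (border '')

[0, 0, 1, 2, 0, 0, 0, 0, 0]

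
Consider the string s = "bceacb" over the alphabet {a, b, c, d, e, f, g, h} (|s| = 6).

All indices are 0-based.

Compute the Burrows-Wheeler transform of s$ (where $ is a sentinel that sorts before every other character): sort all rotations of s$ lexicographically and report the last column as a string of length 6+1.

rank  rotation last
    0  $bceacb  b
    1  acb$bce  e
    2  b$bceac  c
    3  bceacb$  $
    4  cb$bcea  a
    5  ceacb$b  b
    6  eacb$bc  c

bec$abc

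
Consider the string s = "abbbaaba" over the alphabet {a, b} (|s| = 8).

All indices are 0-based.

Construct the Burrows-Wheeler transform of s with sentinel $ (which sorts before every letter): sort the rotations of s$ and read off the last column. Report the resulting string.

abba$abba

rank  rotation   last
    0  $abbbaaba  a
    1  a$abbbaab  b
    2  aaba$abbb  b
    3  aba$abbba  a
    4  abbbaaba$  $
    5  ba$abbbaa  a
    6  baaba$abb  b
    7  bbaaba$ab  b
    8  bbbaaba$a  a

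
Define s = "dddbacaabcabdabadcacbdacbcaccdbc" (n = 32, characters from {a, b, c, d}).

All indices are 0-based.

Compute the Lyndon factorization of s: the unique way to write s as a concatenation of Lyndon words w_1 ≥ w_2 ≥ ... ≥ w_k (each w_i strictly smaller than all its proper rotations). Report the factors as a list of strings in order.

emit factor 1: 'd' (i=0, period=1)
emit factor 2: 'd' (i=1, period=1)
emit factor 3: 'd' (i=2, period=1)
emit factor 4: 'b' (i=3, period=1)
emit factor 5: 'ac' (i=4, period=2)
emit factor 6: 'aabcabdabadcacbdacbcaccdbc' (i=6, period=26)

["d", "d", "d", "b", "ac", "aabcabdabadcacbdacbcaccdbc"]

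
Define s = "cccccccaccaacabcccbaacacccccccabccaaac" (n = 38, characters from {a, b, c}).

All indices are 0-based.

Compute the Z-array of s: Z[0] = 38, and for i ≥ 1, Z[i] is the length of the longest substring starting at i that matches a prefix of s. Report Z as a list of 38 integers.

Z[0]=38
i=1: fresh scan; Z[1]=6 grow→box=[1,7)
i=2: min(r-i=5, Z[1]=6)=5; Z[2]=5
i=3: min(r-i=4, Z[2]=5)=4; Z[3]=4
i=4: min(r-i=3, Z[3]=4)=3; Z[4]=3
i=5: min(r-i=2, Z[4]=3)=2; Z[5]=2
i=6: min(r-i=1, Z[5]=2)=1; Z[6]=1
i=7: fresh scan; Z[7]=0
i=8: fresh scan; Z[8]=2 grow→box=[8,10)
i=9: min(r-i=1, Z[1]=6)=1; Z[9]=1
i=10: fresh scan; Z[10]=0
i=11: fresh scan; Z[11]=0
i=12: fresh scan; Z[12]=1 grow→box=[12,13)
i=13: fresh scan; Z[13]=0
i=14: fresh scan; Z[14]=0
i=15: fresh scan; Z[15]=3 grow→box=[15,18)
i=16: min(r-i=2, Z[1]=6)=2; Z[16]=2
i=17: min(r-i=1, Z[2]=5)=1; Z[17]=1
i=18: fresh scan; Z[18]=0
i=19: fresh scan; Z[19]=0
i=20: fresh scan; Z[20]=0
i=21: fresh scan; Z[21]=1 grow→box=[21,22)
i=22: fresh scan; Z[22]=0
i=23: fresh scan; Z[23]=8 grow→box=[23,31)
i=24: min(r-i=7, Z[1]=6)=6; Z[24]=6
i=25: min(r-i=6, Z[2]=5)=5; Z[25]=5
i=26: min(r-i=5, Z[3]=4)=4; Z[26]=4
i=27: min(r-i=4, Z[4]=3)=3; Z[27]=3
i=28: min(r-i=3, Z[5]=2)=2; Z[28]=2
i=29: min(r-i=2, Z[6]=1)=1; Z[29]=1
i=30: min(r-i=1, Z[7]=0)=0; Z[30]=0
i=31: fresh scan; Z[31]=0
i=32: fresh scan; Z[32]=2 grow→box=[32,34)
i=33: min(r-i=1, Z[1]=6)=1; Z[33]=1
i=34: fresh scan; Z[34]=0
i=35: fresh scan; Z[35]=0
i=36: fresh scan; Z[36]=0
i=37: fresh scan; Z[37]=1 grow→box=[37,38)

[38, 6, 5, 4, 3, 2, 1, 0, 2, 1, 0, 0, 1, 0, 0, 3, 2, 1, 0, 0, 0, 1, 0, 8, 6, 5, 4, 3, 2, 1, 0, 0, 2, 1, 0, 0, 0, 1]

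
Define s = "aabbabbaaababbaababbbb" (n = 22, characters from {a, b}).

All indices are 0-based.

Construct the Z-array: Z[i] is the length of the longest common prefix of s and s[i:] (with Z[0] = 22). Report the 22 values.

[22, 1, 0, 0, 1, 0, 0, 2, 3, 1, 0, 1, 0, 0, 3, 1, 0, 1, 0, 0, 0, 0]

Z[0]=22
i=1: outside box; Z[1]=1 scan→box=[1,2)
i=2: outside box; Z[2]=0
i=3: outside box; Z[3]=0
i=4: outside box; Z[4]=1 scan→box=[4,5)
i=5: outside box; Z[5]=0
i=6: outside box; Z[6]=0
i=7: outside box; Z[7]=2 scan→box=[7,9)
i=8: min(r-i=1, Z[1]=1)=1; Z[8]=3 scan→box=[8,11)
i=9: min(r-i=2, Z[1]=1)=1; Z[9]=1
i=10: min(r-i=1, Z[2]=0)=0; Z[10]=0
i=11: outside box; Z[11]=1 scan→box=[11,12)
i=12: outside box; Z[12]=0
i=13: outside box; Z[13]=0
i=14: outside box; Z[14]=3 scan→box=[14,17)
i=15: min(r-i=2, Z[1]=1)=1; Z[15]=1
i=16: min(r-i=1, Z[2]=0)=0; Z[16]=0
i=17: outside box; Z[17]=1 scan→box=[17,18)
i=18: outside box; Z[18]=0
i=19: outside box; Z[19]=0
i=20: outside box; Z[20]=0
i=21: outside box; Z[21]=0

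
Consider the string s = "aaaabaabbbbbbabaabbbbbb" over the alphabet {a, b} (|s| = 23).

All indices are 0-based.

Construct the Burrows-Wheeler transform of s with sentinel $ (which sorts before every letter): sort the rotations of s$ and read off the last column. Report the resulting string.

rank  rotation                  last
    0  $aaaabaabbbbbbabaabbbbbb  b
    1  aaaabaabbbbbbabaabbbbbb$  $
    2  aaabaabbbbbbabaabbbbbb$a  a
    3  aabaabbbbbbabaabbbbbb$aa  a
    4  aabbbbbb$aaaabaabbbbbbab  b
    5  aabbbbbbabaabbbbbb$aaaab  b
    6  abaabbbbbb$aaaabaabbbbbb  b
    7  abaabbbbbbabaabbbbbb$aaa  a
    8  abbbbbb$aaaabaabbbbbbaba  a
    9  abbbbbbabaabbbbbb$aaaaba  a
   10  b$aaaabaabbbbbbabaabbbbb  b
   11  baabbbbbb$aaaabaabbbbbba  a
   12  baabbbbbbabaabbbbbb$aaaa  a
   13  babaabbbbbb$aaaabaabbbbb  b
   14  bb$aaaabaabbbbbbabaabbbb  b
   15  bbabaabbbbbb$aaaabaabbbb  b
   16  bbb$aaaabaabbbbbbabaabbb  b
   17  bbbabaabbbbbb$aaaabaabbb  b
   18  bbbb$aaaabaabbbbbbabaabb  b
   19  bbbbabaabbbbbb$aaaabaabb  b
   20  bbbbb$aaaabaabbbbbbabaab  b
   21  bbbbbabaabbbbbb$aaaabaab  b
   22  bbbbbb$aaaabaabbbbbbabaa  a
   23  bbbbbbabaabbbbbb$aaaabaa  a

b$aabbbaaabaabbbbbbbbbaa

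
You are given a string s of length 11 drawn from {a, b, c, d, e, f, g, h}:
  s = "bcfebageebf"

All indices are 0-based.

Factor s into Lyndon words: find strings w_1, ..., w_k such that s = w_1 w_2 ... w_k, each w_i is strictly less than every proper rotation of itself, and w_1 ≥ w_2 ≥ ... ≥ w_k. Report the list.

["bcfe", "b", "ageebf"]

emit factor 1: 'bcfe' (i=0, period=4)
emit factor 2: 'b' (i=4, period=1)
emit factor 3: 'ageebf' (i=5, period=6)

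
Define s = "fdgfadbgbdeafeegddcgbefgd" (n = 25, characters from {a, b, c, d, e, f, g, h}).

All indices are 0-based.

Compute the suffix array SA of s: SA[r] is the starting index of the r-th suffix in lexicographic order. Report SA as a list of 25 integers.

sorted suffixes:
  #0 SA[0]=4  'adbgbdeafeegddcgbefgd'
  #1 SA[1]=11  'afeegddcgbefgd'
  #2 SA[2]=8  'bdeafeegddcgbefgd'
  #3 SA[3]=20  'befgd'
  #4 SA[4]=6  'bgbdeafeegddcgbefgd'
  #5 SA[5]=18  'cgbefgd'
  #6 SA[6]=24  'd'
  #7 SA[7]=5  'dbgbdeafeegddcgbefgd'
  #8 SA[8]=17  'dcgbefgd'
  #9 SA[9]=16  'ddcgbefgd'
  #10 SA[10]=9  'deafeegddcgbefgd'
  #11 SA[11]=1  'dgfadbgbdeafeegddcgbefgd'
  #12 SA[12]=10  'eafeegddcgbefgd'
  #13 SA[13]=13  'eegddcgbefgd'
  #14 SA[14]=21  'efgd'
  #15 SA[15]=14  'egddcgbefgd'
  #16 SA[16]=3  'fadbgbdeafeegddcgbefgd'
  #17 SA[17]=0  'fdgfadbgbdeafeegddcgbefgd'
  #18 SA[18]=12  'feegddcgbefgd'
  #19 SA[19]=22  'fgd'
  #20 SA[20]=7  'gbdeafeegddcgbefgd'
  #21 SA[21]=19  'gbefgd'
  #22 SA[22]=23  'gd'
  #23 SA[23]=15  'gddcgbefgd'
  #24 SA[24]=2  'gfadbgbdeafeegddcgbefgd'

[4, 11, 8, 20, 6, 18, 24, 5, 17, 16, 9, 1, 10, 13, 21, 14, 3, 0, 12, 22, 7, 19, 23, 15, 2]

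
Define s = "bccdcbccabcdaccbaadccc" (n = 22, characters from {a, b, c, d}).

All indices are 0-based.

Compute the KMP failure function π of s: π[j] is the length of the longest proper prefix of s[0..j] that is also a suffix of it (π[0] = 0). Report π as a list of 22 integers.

[0, 0, 0, 0, 0, 1, 2, 3, 0, 1, 2, 0, 0, 0, 0, 1, 0, 0, 0, 0, 0, 0]

π[0] = 0
j=1 s[j]='c': π[1]=0 (border '')
j=2 s[j]='c': π[2]=0 (border '')
j=3 s[j]='d': π[3]=0 (border '')
j=4 s[j]='c': π[4]=0 (border '')
j=5 s[j]='b': π[5]=1 (border 'b')
j=6 s[j]='c': π[6]=2 (border 'bc')
j=7 s[j]='c': π[7]=3 (border 'bcc')
j=8 s[j]='a': k: 3→0; π[8]=0 (border '')
j=9 s[j]='b': π[9]=1 (border 'b')
j=10 s[j]='c': π[10]=2 (border 'bc')
j=11 s[j]='d': k: 2→0; π[11]=0 (border '')
j=12 s[j]='a': π[12]=0 (border '')
j=13 s[j]='c': π[13]=0 (border '')
j=14 s[j]='c': π[14]=0 (border '')
j=15 s[j]='b': π[15]=1 (border 'b')
j=16 s[j]='a': k: 1→0; π[16]=0 (border '')
j=17 s[j]='a': π[17]=0 (border '')
j=18 s[j]='d': π[18]=0 (border '')
j=19 s[j]='c': π[19]=0 (border '')
j=20 s[j]='c': π[20]=0 (border '')
j=21 s[j]='c': π[21]=0 (border '')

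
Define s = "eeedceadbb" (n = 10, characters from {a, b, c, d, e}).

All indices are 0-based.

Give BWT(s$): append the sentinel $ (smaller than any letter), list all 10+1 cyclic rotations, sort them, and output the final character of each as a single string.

bebddaecee$

rank  rotation     last
    0  $eeedceadbb  b
    1  adbb$eeedce  e
    2  b$eeedceadb  b
    3  bb$eeedcead  d
    4  ceadbb$eeed  d
    5  dbb$eeedcea  a
    6  dceadbb$eee  e
    7  eadbb$eeedc  c
    8  edceadbb$ee  e
    9  eedceadbb$e  e
   10  eeedceadbb$  $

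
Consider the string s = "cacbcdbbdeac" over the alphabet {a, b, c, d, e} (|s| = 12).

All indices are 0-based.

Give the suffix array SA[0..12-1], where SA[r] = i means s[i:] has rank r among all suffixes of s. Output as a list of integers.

[10, 1, 6, 3, 7, 11, 0, 2, 4, 5, 8, 9]

rank→(start, suffix):
  0 → (10, 'ac')
  1 → (1, 'acbcdbbdeac')
  2 → (6, 'bbdeac')
  3 → (3, 'bcdbbdeac')
  4 → (7, 'bdeac')
  5 → (11, 'c')
  6 → (0, 'cacbcdbbdeac')
  7 → (2, 'cbcdbbdeac')
  8 → (4, 'cdbbdeac')
  9 → (5, 'dbbdeac')
  10 → (8, 'deac')
  11 → (9, 'eac')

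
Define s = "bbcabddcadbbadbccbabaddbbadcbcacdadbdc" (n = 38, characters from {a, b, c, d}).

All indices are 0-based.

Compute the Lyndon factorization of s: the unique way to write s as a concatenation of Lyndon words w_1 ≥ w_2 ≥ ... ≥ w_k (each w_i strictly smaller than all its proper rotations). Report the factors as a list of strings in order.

["bbc", "abddcadbbadbccb", "abaddbbadcbcacdadbdc"]

emit factor 1: 'bbc' (i=0, period=3)
emit factor 2: 'abddcadbbadbccb' (i=3, period=15)
emit factor 3: 'abaddbbadcbcacdadbdc' (i=18, period=20)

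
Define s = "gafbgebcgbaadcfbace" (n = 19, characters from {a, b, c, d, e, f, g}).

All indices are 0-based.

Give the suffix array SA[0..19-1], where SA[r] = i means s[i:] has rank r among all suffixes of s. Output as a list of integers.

[10, 16, 11, 1, 9, 15, 6, 3, 17, 13, 7, 12, 18, 5, 14, 2, 0, 8, 4]

sorted suffixes:
  #0 SA[0]=10  'aadcfbace'
  #1 SA[1]=16  'ace'
  #2 SA[2]=11  'adcfbace'
  #3 SA[3]=1  'afbgebcgbaadcfbace'
  #4 SA[4]=9  'baadcfbace'
  #5 SA[5]=15  'bace'
  #6 SA[6]=6  'bcgbaadcfbace'
  #7 SA[7]=3  'bgebcgbaadcfbace'
  #8 SA[8]=17  'ce'
  #9 SA[9]=13  'cfbace'
  #10 SA[10]=7  'cgbaadcfbace'
  #11 SA[11]=12  'dcfbace'
  #12 SA[12]=18  'e'
  #13 SA[13]=5  'ebcgbaadcfbace'
  #14 SA[14]=14  'fbace'
  #15 SA[15]=2  'fbgebcgbaadcfbace'
  #16 SA[16]=0  'gafbgebcgbaadcfbace'
  #17 SA[17]=8  'gbaadcfbace'
  #18 SA[18]=4  'gebcgbaadcfbace'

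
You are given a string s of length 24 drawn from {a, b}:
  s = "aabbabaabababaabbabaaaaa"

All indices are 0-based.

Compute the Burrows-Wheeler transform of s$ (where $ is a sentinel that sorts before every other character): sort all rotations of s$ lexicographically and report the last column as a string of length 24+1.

rank  rotation                   last
    0  $aabbabaabababaabbabaaaaa  a
    1  a$aabbabaabababaabbabaaaa  a
    2  aa$aabbabaabababaabbabaaa  a
    3  aaa$aabbabaabababaabbabaa  a
    4  aaaa$aabbabaabababaabbaba  a
    5  aaaaa$aabbabaabababaabbab  b
    6  aabababaabbabaaaaa$aabbab  b
    7  aabbabaaaaa$aabbabaababab  b
    8  aabbabaabababaabbabaaaaa$  $
    9  abaaaaa$aabbabaabababaabb  b
   10  abaabababaabbabaaaaa$aabb  b
   11  abaabbabaaaaa$aabbabaabab  b
   12  ababaabbabaaaaa$aabbabaab  b
   13  abababaabbabaaaaa$aabbaba  a
   14  abbabaaaaa$aabbabaabababa  a
   15  abbabaabababaabbabaaaaa$a  a
   16  baaaaa$aabbabaabababaabba  a
   17  baabababaabbabaaaaa$aabba  a
   18  baabbabaaaaa$aabbabaababa  a
   19  babaaaaa$aabbabaabababaab  b
   20  babaabababaabbabaaaaa$aab  b
   21  babaabbabaaaaa$aabbabaaba  a
   22  bababaabbabaaaaa$aabbabaa  a
   23  bbabaaaaa$aabbabaabababaa  a
   24  bbabaabababaabbabaaaaa$aa  a

aaaaabbb$bbbbaaaaaabbaaaa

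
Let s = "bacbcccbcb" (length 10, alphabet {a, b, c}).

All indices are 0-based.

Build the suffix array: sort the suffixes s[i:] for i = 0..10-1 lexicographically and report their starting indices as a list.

rank→(start, suffix):
  0 → (1, 'acbcccbcb')
  1 → (9, 'b')
  2 → (0, 'bacbcccbcb')
  3 → (7, 'bcb')
  4 → (3, 'bcccbcb')
  5 → (8, 'cb')
  6 → (6, 'cbcb')
  7 → (2, 'cbcccbcb')
  8 → (5, 'ccbcb')
  9 → (4, 'cccbcb')

[1, 9, 0, 7, 3, 8, 6, 2, 5, 4]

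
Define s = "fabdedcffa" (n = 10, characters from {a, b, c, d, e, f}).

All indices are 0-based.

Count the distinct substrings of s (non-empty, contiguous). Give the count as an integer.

50

rank→(start, suffix):
  0 → (9, 'a')
  1 → (1, 'abdedcffa')
  2 → (2, 'bdedcffa')
  3 → (6, 'cffa')
  4 → (5, 'dcffa')
  5 → (3, 'dedcffa')
  6 → (4, 'edcffa')
  7 → (8, 'fa')
  8 → (0, 'fabdedcffa')
  9 → (7, 'ffa')

SA = [9, 1, 2, 6, 5, 3, 4, 8, 0, 7]
[i] adj suffixes → lcp
  [1] 9/1 → 1 ('a')
  [2] 1/2 → 0 ('')
  [3] 2/6 → 0 ('')
  [4] 6/5 → 0 ('')
  [5] 5/3 → 1 ('d')
  [6] 3/4 → 0 ('')
  [7] 4/8 → 0 ('')
  [8] 8/0 → 2 ('fa')
  [9] 0/7 → 1 ('f')

n(n+1)/2 = 10·11/2 = 55
Σ LCP = 0 + 1 + 0 + 0 + 0 + 1 + 0 + 0 + 2 + 1 = 5
distinct = 55 − 5 = 50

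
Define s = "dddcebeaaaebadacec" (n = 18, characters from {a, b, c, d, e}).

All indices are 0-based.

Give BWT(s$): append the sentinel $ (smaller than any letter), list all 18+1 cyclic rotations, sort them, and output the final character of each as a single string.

rank  rotation             last
    0  $dddcebeaaaebadacec  c
    1  aaaebadacec$dddcebe  e
    2  aaebadacec$dddcebea  a
    3  acec$dddcebeaaaebad  d
    4  adacec$dddcebeaaaeb  b
    5  aebadacec$dddcebeaa  a
    6  badacec$dddcebeaaae  e
    7  beaaaebadacec$dddce  e
    8  c$dddcebeaaaebadace  e
    9  cebeaaaebadacec$ddd  d
   10  cec$dddcebeaaaebada  a
   11  dacec$dddcebeaaaeba  a
   12  dcebeaaaebadacec$dd  d
   13  ddcebeaaaebadacec$d  d
   14  dddcebeaaaebadacec$  $
   15  eaaaebadacec$dddceb  b
   16  ebadacec$dddcebeaaa  a
   17  ebeaaaebadacec$dddc  c
   18  ec$dddcebeaaaebadac  c

ceadbaeeedaadd$bacc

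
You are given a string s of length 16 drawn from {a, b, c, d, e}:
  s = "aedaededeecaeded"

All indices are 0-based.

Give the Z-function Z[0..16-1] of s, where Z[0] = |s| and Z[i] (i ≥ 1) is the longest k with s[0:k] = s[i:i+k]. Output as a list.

[16, 0, 0, 3, 0, 0, 0, 0, 0, 0, 0, 3, 0, 0, 0, 0]

Z[0]=16
i=1: fresh scan; Z[1]=0
i=2: fresh scan; Z[2]=0
i=3: fresh scan; Z[3]=3 extend→box=[3,6)
i=4: min(r-i=2, Z[1]=0)=0; Z[4]=0
i=5: min(r-i=1, Z[2]=0)=0; Z[5]=0
i=6: fresh scan; Z[6]=0
i=7: fresh scan; Z[7]=0
i=8: fresh scan; Z[8]=0
i=9: fresh scan; Z[9]=0
i=10: fresh scan; Z[10]=0
i=11: fresh scan; Z[11]=3 extend→box=[11,14)
i=12: min(r-i=2, Z[1]=0)=0; Z[12]=0
i=13: min(r-i=1, Z[2]=0)=0; Z[13]=0
i=14: fresh scan; Z[14]=0
i=15: fresh scan; Z[15]=0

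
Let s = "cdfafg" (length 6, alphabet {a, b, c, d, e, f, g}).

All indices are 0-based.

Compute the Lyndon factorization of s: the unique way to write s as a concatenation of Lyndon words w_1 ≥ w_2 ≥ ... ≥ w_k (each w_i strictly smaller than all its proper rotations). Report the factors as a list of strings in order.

["cdf", "afg"]

emit factor 1: 'cdf' (i=0, period=3)
emit factor 2: 'afg' (i=3, period=3)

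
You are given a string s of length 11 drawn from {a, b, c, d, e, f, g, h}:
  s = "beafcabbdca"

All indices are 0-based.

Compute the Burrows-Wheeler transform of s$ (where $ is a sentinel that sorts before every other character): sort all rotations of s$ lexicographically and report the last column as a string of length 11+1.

acceab$dfbba

rank  rotation      last
    0  $beafcabbdca  a
    1  a$beafcabbdc  c
    2  abbdca$beafc  c
    3  afcabbdca$be  e
    4  bbdca$beafca  a
    5  bdca$beafcab  b
    6  beafcabbdca$  $
    7  ca$beafcabbd  d
    8  cabbdca$beaf  f
    9  dca$beafcabb  b
   10  eafcabbdca$b  b
   11  fcabbdca$bea  a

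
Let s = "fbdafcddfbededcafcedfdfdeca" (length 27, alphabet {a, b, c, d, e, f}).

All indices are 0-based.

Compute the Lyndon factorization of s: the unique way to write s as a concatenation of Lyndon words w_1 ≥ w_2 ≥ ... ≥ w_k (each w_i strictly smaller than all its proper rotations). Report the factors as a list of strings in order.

["f", "bd", "afcddfbededcafcedfdfdec", "a"]

emit factor 1: 'f' (i=0, period=1)
emit factor 2: 'bd' (i=1, period=2)
emit factor 3: 'afcddfbededcafcedfdfdec' (i=3, period=23)
emit factor 4: 'a' (i=26, period=1)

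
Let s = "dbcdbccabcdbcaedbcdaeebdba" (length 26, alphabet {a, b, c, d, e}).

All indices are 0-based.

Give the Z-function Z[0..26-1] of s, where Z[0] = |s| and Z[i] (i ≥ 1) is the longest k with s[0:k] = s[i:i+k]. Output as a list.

[26, 0, 0, 3, 0, 0, 0, 0, 0, 0, 3, 0, 0, 0, 0, 4, 0, 0, 1, 0, 0, 0, 0, 2, 0, 0]

Z[0]=26
i=1: outside box; Z[1]=0
i=2: outside box; Z[2]=0
i=3: outside box; Z[3]=3 scan→box=[3,6)
i=4: min(r-i=2, Z[1]=0)=0; Z[4]=0
i=5: min(r-i=1, Z[2]=0)=0; Z[5]=0
i=6: outside box; Z[6]=0
i=7: outside box; Z[7]=0
i=8: outside box; Z[8]=0
i=9: outside box; Z[9]=0
i=10: outside box; Z[10]=3 scan→box=[10,13)
i=11: min(r-i=2, Z[1]=0)=0; Z[11]=0
i=12: min(r-i=1, Z[2]=0)=0; Z[12]=0
i=13: outside box; Z[13]=0
i=14: outside box; Z[14]=0
i=15: outside box; Z[15]=4 scan→box=[15,19)
i=16: min(r-i=3, Z[1]=0)=0; Z[16]=0
i=17: min(r-i=2, Z[2]=0)=0; Z[17]=0
i=18: min(r-i=1, Z[3]=3)=1; Z[18]=1
i=19: outside box; Z[19]=0
i=20: outside box; Z[20]=0
i=21: outside box; Z[21]=0
i=22: outside box; Z[22]=0
i=23: outside box; Z[23]=2 scan→box=[23,25)
i=24: min(r-i=1, Z[1]=0)=0; Z[24]=0
i=25: outside box; Z[25]=0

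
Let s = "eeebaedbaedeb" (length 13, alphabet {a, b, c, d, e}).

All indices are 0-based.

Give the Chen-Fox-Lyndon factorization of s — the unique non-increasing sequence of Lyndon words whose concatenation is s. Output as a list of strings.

emit factor 1: 'e' (i=0, period=1)
emit factor 2: 'e' (i=1, period=1)
emit factor 3: 'e' (i=2, period=1)
emit factor 4: 'b' (i=3, period=1)
emit factor 5: 'aedbaedeb' (i=4, period=9)

["e", "e", "e", "b", "aedbaedeb"]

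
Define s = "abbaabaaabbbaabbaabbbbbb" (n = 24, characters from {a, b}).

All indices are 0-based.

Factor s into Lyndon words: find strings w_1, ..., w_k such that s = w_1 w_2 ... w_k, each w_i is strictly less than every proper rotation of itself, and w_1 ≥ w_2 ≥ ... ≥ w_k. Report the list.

["abb", "aab", "aaabbbaabbaabbbbbb"]

emit factor 1: 'abb' (i=0, period=3)
emit factor 2: 'aab' (i=3, period=3)
emit factor 3: 'aaabbbaabbaabbbbbb' (i=6, period=18)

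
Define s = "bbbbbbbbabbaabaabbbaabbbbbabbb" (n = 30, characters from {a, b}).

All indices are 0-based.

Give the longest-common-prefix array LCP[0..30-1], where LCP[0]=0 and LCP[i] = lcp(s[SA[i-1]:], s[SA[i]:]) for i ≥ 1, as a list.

rank | idx | suffix
   0 |  11 | aabaabbbaabbbbbabbb
   1 |  14 | aabbbaabbbbbabbb
   2 |  19 | aabbbbbabbb
   3 |  12 | abaabbbaabbbbbabbb
   4 |   8 | abbaabaabbbaabbbbbabbb
   5 |  26 | abbb
   6 |  15 | abbbaabbbbbabbb
   7 |  20 | abbbbbabbb
   8 |  29 | b
   9 |  10 | baabaabbbaabbbbbabbb
  10 |  13 | baabbbaabbbbbabbb
  11 |  18 | baabbbbbabbb
  12 |   7 | babbaabaabbbaabbbbbabbb
  13 |  25 | babbb
  14 |  28 | bb
  15 |   9 | bbaabaabbbaabbbbbabbb
  16 |  17 | bbaabbbbbabbb
  17 |   6 | bbabbaabaabbbaabbbbbabbb
  18 |  24 | bbabbb
  19 |  27 | bbb
  20 |  16 | bbbaabbbbbabbb
  21 |   5 | bbbabbaabaabbbaabbbbbabbb
  22 |  23 | bbbabbb
  23 |   4 | bbbbabbaabaabbbaabbbbbabbb
  24 |  22 | bbbbabbb
  25 |   3 | bbbbbabbaabaabbbaabbbbbabbb
  26 |  21 | bbbbbabbb
  27 |   2 | bbbbbbabbaabaabbbaabbbbbabbb
  28 |   1 | bbbbbbbabbaabaabbbaabbbbbabbb
  29 |   0 | bbbbbbbbabbaabaabbbaabbbbbabbb

SA = [11, 14, 19, 12, 8, 26, 15, 20, 29, 10, 13, 18, 7, 25, 28, 9, 17, 6, 24, 27, 16, 5, 23, 4, 22, 3, 21, 2, 1, 0]
rank  pair      lcp
   1  s[11:],s[14:]  3  'aab'
   2  s[14:],s[19:]  5  'aabbb'
   3  s[19:],s[12:]  1  'a'
   4  s[12:],s[8:]  2  'ab'
   5  s[8:],s[26:]  3  'abb'
   6  s[26:],s[15:]  4  'abbb'
   7  s[15:],s[20:]  4  'abbb'
   8  s[20:],s[29:]  0  ''
   9  s[29:],s[10:]  1  'b'
  10  s[10:],s[13:]  4  'baab'
  11  s[13:],s[18:]  6  'baabbb'
  12  s[18:],s[7:]  2  'ba'
  13  s[7:],s[25:]  4  'babb'
  14  s[25:],s[28:]  1  'b'
  15  s[28:],s[9:]  2  'bb'
  16  s[9:],s[17:]  5  'bbaab'
  17  s[17:],s[6:]  3  'bba'
  18  s[6:],s[24:]  5  'bbabb'
  19  s[24:],s[27:]  2  'bb'
  20  s[27:],s[16:]  3  'bbb'
  21  s[16:],s[5:]  4  'bbba'
  22  s[5:],s[23:]  6  'bbbabb'
  23  s[23:],s[4:]  3  'bbb'
  24  s[4:],s[22:]  7  'bbbbabb'
  25  s[22:],s[3:]  4  'bbbb'
  26  s[3:],s[21:]  8  'bbbbbabb'
  27  s[21:],s[2:]  5  'bbbbb'
  28  s[2:],s[1:]  6  'bbbbbb'
  29  s[1:],s[0:]  7  'bbbbbbb'

[0, 3, 5, 1, 2, 3, 4, 4, 0, 1, 4, 6, 2, 4, 1, 2, 5, 3, 5, 2, 3, 4, 6, 3, 7, 4, 8, 5, 6, 7]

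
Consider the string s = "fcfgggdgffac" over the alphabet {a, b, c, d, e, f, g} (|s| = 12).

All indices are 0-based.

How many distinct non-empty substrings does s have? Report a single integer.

sorted suffixes:
  #0 SA[0]=10  'ac'
  #1 SA[1]=11  'c'
  #2 SA[2]=1  'cfgggdgffac'
  #3 SA[3]=6  'dgffac'
  #4 SA[4]=9  'fac'
  #5 SA[5]=0  'fcfgggdgffac'
  #6 SA[6]=8  'ffac'
  #7 SA[7]=2  'fgggdgffac'
  #8 SA[8]=5  'gdgffac'
  #9 SA[9]=7  'gffac'
  #10 SA[10]=4  'ggdgffac'
  #11 SA[11]=3  'gggdgffac'

SA = [10, 11, 1, 6, 9, 0, 8, 2, 5, 7, 4, 3]
i: (SA[i-1],SA[i]) lcp shared
  1: (10,11) 0 ''
  2: (11,1) 1 'c'
  3: (1,6) 0 ''
  4: (6,9) 0 ''
  5: (9,0) 1 'f'
  6: (0,8) 1 'f'
  7: (8,2) 1 'f'
  8: (2,5) 0 ''
  9: (5,7) 1 'g'
  10: (7,4) 1 'g'
  11: (4,3) 2 'gg'

n(n+1)/2 = 12·13/2 = 78
Σ LCP = 0 + 0 + 1 + 0 + 0 + 1 + 1 + 1 + 0 + 1 + 1 + 2 = 8
distinct = 78 − 8 = 70

70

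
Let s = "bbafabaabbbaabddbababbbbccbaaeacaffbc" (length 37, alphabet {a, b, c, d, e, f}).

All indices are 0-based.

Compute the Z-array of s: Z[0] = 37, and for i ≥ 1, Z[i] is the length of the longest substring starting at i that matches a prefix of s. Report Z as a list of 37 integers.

Z[0]=37
i=1: fresh scan; Z[1]=1 grow→box=[1,2)
i=2: fresh scan; Z[2]=0
i=3: fresh scan; Z[3]=0
i=4: fresh scan; Z[4]=0
i=5: fresh scan; Z[5]=1 grow→box=[5,6)
i=6: fresh scan; Z[6]=0
i=7: fresh scan; Z[7]=0
i=8: fresh scan; Z[8]=2 grow→box=[8,10)
i=9: min(r-i=1, Z[1]=1)=1; Z[9]=3 grow→box=[9,12)
i=10: min(r-i=2, Z[1]=1)=1; Z[10]=1
i=11: min(r-i=1, Z[2]=0)=0; Z[11]=0
i=12: fresh scan; Z[12]=0
i=13: fresh scan; Z[13]=1 grow→box=[13,14)
i=14: fresh scan; Z[14]=0
i=15: fresh scan; Z[15]=0
i=16: fresh scan; Z[16]=1 grow→box=[16,17)
i=17: fresh scan; Z[17]=0
i=18: fresh scan; Z[18]=1 grow→box=[18,19)
i=19: fresh scan; Z[19]=0
i=20: fresh scan; Z[20]=2 grow→box=[20,22)
i=21: min(r-i=1, Z[1]=1)=1; Z[21]=2 grow→box=[21,23)
i=22: min(r-i=1, Z[1]=1)=1; Z[22]=2 grow→box=[22,24)
i=23: min(r-i=1, Z[1]=1)=1; Z[23]=1
i=24: fresh scan; Z[24]=0
i=25: fresh scan; Z[25]=0
i=26: fresh scan; Z[26]=1 grow→box=[26,27)
i=27: fresh scan; Z[27]=0
i=28: fresh scan; Z[28]=0
i=29: fresh scan; Z[29]=0
i=30: fresh scan; Z[30]=0
i=31: fresh scan; Z[31]=0
i=32: fresh scan; Z[32]=0
i=33: fresh scan; Z[33]=0
i=34: fresh scan; Z[34]=0
i=35: fresh scan; Z[35]=1 grow→box=[35,36)
i=36: fresh scan; Z[36]=0

[37, 1, 0, 0, 0, 1, 0, 0, 2, 3, 1, 0, 0, 1, 0, 0, 1, 0, 1, 0, 2, 2, 2, 1, 0, 0, 1, 0, 0, 0, 0, 0, 0, 0, 0, 1, 0]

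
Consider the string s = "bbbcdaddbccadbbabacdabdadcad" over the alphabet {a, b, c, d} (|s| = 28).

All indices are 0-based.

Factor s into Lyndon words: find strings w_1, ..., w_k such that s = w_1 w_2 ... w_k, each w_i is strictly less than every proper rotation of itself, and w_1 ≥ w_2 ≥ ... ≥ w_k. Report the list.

emit factor 1: 'bbbcd' (i=0, period=5)
emit factor 2: 'addbcc' (i=5, period=6)
emit factor 3: 'adbb' (i=11, period=4)
emit factor 4: 'abacdabdadcad' (i=15, period=13)

["bbbcd", "addbcc", "adbb", "abacdabdadcad"]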